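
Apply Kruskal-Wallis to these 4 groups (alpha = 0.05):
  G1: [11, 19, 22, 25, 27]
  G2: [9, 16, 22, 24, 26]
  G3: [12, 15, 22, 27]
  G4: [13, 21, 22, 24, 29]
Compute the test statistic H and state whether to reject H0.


Step 1: Combine all N = 19 observations and assign midranks.
sorted (value, group, rank): (9,G2,1), (11,G1,2), (12,G3,3), (13,G4,4), (15,G3,5), (16,G2,6), (19,G1,7), (21,G4,8), (22,G1,10.5), (22,G2,10.5), (22,G3,10.5), (22,G4,10.5), (24,G2,13.5), (24,G4,13.5), (25,G1,15), (26,G2,16), (27,G1,17.5), (27,G3,17.5), (29,G4,19)
Step 2: Sum ranks within each group.
R_1 = 52 (n_1 = 5)
R_2 = 47 (n_2 = 5)
R_3 = 36 (n_3 = 4)
R_4 = 55 (n_4 = 5)
Step 3: H = 12/(N(N+1)) * sum(R_i^2/n_i) - 3(N+1)
     = 12/(19*20) * (52^2/5 + 47^2/5 + 36^2/4 + 55^2/5) - 3*20
     = 0.031579 * 1911.6 - 60
     = 0.366316.
Step 4: Ties present; correction factor C = 1 - 72/(19^3 - 19) = 0.989474. Corrected H = 0.366316 / 0.989474 = 0.370213.
Step 5: Under H0, H ~ chi^2(3); p-value = 0.946325.
Step 6: alpha = 0.05. fail to reject H0.

H = 0.3702, df = 3, p = 0.946325, fail to reject H0.


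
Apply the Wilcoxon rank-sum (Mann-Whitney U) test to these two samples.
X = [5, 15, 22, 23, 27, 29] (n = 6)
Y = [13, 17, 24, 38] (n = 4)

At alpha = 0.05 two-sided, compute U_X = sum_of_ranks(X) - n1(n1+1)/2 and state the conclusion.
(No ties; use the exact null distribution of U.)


Step 1: Combine and sort all 10 observations; assign midranks.
sorted (value, group): (5,X), (13,Y), (15,X), (17,Y), (22,X), (23,X), (24,Y), (27,X), (29,X), (38,Y)
ranks: 5->1, 13->2, 15->3, 17->4, 22->5, 23->6, 24->7, 27->8, 29->9, 38->10
Step 2: Rank sum for X: R1 = 1 + 3 + 5 + 6 + 8 + 9 = 32.
Step 3: U_X = R1 - n1(n1+1)/2 = 32 - 6*7/2 = 32 - 21 = 11.
       U_Y = n1*n2 - U_X = 24 - 11 = 13.
Step 4: No ties, so the exact null distribution of U (based on enumerating the C(10,6) = 210 equally likely rank assignments) gives the two-sided p-value.
Step 5: p-value = 0.914286; compare to alpha = 0.05. fail to reject H0.

U_X = 11, p = 0.914286, fail to reject H0 at alpha = 0.05.


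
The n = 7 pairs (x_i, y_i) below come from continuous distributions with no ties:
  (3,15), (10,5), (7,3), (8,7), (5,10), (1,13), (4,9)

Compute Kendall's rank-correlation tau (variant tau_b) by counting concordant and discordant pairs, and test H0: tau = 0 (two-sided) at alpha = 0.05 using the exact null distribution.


Step 1: Enumerate the 21 unordered pairs (i,j) with i<j and classify each by sign(x_j-x_i) * sign(y_j-y_i).
  (1,2):dx=+7,dy=-10->D; (1,3):dx=+4,dy=-12->D; (1,4):dx=+5,dy=-8->D; (1,5):dx=+2,dy=-5->D
  (1,6):dx=-2,dy=-2->C; (1,7):dx=+1,dy=-6->D; (2,3):dx=-3,dy=-2->C; (2,4):dx=-2,dy=+2->D
  (2,5):dx=-5,dy=+5->D; (2,6):dx=-9,dy=+8->D; (2,7):dx=-6,dy=+4->D; (3,4):dx=+1,dy=+4->C
  (3,5):dx=-2,dy=+7->D; (3,6):dx=-6,dy=+10->D; (3,7):dx=-3,dy=+6->D; (4,5):dx=-3,dy=+3->D
  (4,6):dx=-7,dy=+6->D; (4,7):dx=-4,dy=+2->D; (5,6):dx=-4,dy=+3->D; (5,7):dx=-1,dy=-1->C
  (6,7):dx=+3,dy=-4->D
Step 2: C = 4, D = 17, total pairs = 21.
Step 3: tau = (C - D)/(n(n-1)/2) = (4 - 17)/21 = -0.619048.
Step 4: Exact two-sided p-value (enumerate n! = 5040 permutations of y under H0): p = 0.069048.
Step 5: alpha = 0.05. fail to reject H0.

tau_b = -0.6190 (C=4, D=17), p = 0.069048, fail to reject H0.


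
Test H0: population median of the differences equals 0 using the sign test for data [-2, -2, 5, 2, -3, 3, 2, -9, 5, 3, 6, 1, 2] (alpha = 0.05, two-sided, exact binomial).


Step 1: Discard zero differences. Original n = 13; n_eff = number of nonzero differences = 13.
Nonzero differences (with sign): -2, -2, +5, +2, -3, +3, +2, -9, +5, +3, +6, +1, +2
Step 2: Count signs: positive = 9, negative = 4.
Step 3: Under H0: P(positive) = 0.5, so the number of positives S ~ Bin(13, 0.5).
Step 4: Two-sided exact p-value = sum of Bin(13,0.5) probabilities at or below the observed probability = 0.266846.
Step 5: alpha = 0.05. fail to reject H0.

n_eff = 13, pos = 9, neg = 4, p = 0.266846, fail to reject H0.


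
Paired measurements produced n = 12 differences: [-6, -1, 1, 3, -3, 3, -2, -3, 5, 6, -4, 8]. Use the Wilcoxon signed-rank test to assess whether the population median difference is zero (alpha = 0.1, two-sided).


Step 1: Drop any zero differences (none here) and take |d_i|.
|d| = [6, 1, 1, 3, 3, 3, 2, 3, 5, 6, 4, 8]
Step 2: Midrank |d_i| (ties get averaged ranks).
ranks: |6|->10.5, |1|->1.5, |1|->1.5, |3|->5.5, |3|->5.5, |3|->5.5, |2|->3, |3|->5.5, |5|->9, |6|->10.5, |4|->8, |8|->12
Step 3: Attach original signs; sum ranks with positive sign and with negative sign.
W+ = 1.5 + 5.5 + 5.5 + 9 + 10.5 + 12 = 44
W- = 10.5 + 1.5 + 5.5 + 3 + 5.5 + 8 = 34
(Check: W+ + W- = 78 should equal n(n+1)/2 = 78.)
Step 4: Test statistic W = min(W+, W-) = 34.
Step 5: Ties in |d|, so use the tie-corrected normal approximation.
        E[W] = n(n+1)/4 = 12*13/4 = 39.
        Tie groups: |d|=1 (t=2), |d|=3 (t=4), |d|=6 (t=2); sum(t^3 - t) = 72.
        Var[W] = n(n+1)(2n+1)/24 - sum(t^3-t)/48 = 3900/24 - 72/48 = 161.
        z = (W - E[W]) / sqrt(Var[W]) = (34 - 39) / 12.6886 = -0.3941.
        Two-sided p = 2*Phi(z) = 0.693540.
Step 6: alpha = 0.1. fail to reject H0.

W+ = 44, W- = 34, W = min = 34, p = 0.693540, fail to reject H0.


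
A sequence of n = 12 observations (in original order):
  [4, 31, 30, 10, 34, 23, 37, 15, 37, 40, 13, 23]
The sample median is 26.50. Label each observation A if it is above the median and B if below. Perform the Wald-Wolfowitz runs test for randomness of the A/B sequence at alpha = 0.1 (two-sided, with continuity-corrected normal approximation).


Step 1: Compute median = 26.50; label A = above, B = below.
Labels in order: BAABABABAABB  (n_A = 6, n_B = 6)
Step 2: Count runs R = 9.
Step 3: Under H0 (random ordering), E[R] = 2*n_A*n_B/(n_A+n_B) + 1 = 2*6*6/12 + 1 = 7.0000.
        Var[R] = 2*n_A*n_B*(2*n_A*n_B - n_A - n_B) / ((n_A+n_B)^2 * (n_A+n_B-1)) = 4320/1584 = 2.7273.
        SD[R] = 1.6514.
Step 4: Continuity-corrected z = (R - 0.5 - E[R]) / SD[R] = (9 - 0.5 - 7.0000) / 1.6514 = 0.9083.
Step 5: Two-sided p-value via normal approximation = 2*(1 - Phi(|z|)) = 0.363722.
Step 6: alpha = 0.1. fail to reject H0.

R = 9, z = 0.9083, p = 0.363722, fail to reject H0.


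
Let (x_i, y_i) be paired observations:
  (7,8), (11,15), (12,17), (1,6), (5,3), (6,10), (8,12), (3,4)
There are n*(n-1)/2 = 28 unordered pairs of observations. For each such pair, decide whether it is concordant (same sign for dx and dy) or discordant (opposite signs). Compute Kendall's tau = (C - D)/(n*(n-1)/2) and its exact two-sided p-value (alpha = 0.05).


Step 1: Enumerate the 28 unordered pairs (i,j) with i<j and classify each by sign(x_j-x_i) * sign(y_j-y_i).
  (1,2):dx=+4,dy=+7->C; (1,3):dx=+5,dy=+9->C; (1,4):dx=-6,dy=-2->C; (1,5):dx=-2,dy=-5->C
  (1,6):dx=-1,dy=+2->D; (1,7):dx=+1,dy=+4->C; (1,8):dx=-4,dy=-4->C; (2,3):dx=+1,dy=+2->C
  (2,4):dx=-10,dy=-9->C; (2,5):dx=-6,dy=-12->C; (2,6):dx=-5,dy=-5->C; (2,7):dx=-3,dy=-3->C
  (2,8):dx=-8,dy=-11->C; (3,4):dx=-11,dy=-11->C; (3,5):dx=-7,dy=-14->C; (3,6):dx=-6,dy=-7->C
  (3,7):dx=-4,dy=-5->C; (3,8):dx=-9,dy=-13->C; (4,5):dx=+4,dy=-3->D; (4,6):dx=+5,dy=+4->C
  (4,7):dx=+7,dy=+6->C; (4,8):dx=+2,dy=-2->D; (5,6):dx=+1,dy=+7->C; (5,7):dx=+3,dy=+9->C
  (5,8):dx=-2,dy=+1->D; (6,7):dx=+2,dy=+2->C; (6,8):dx=-3,dy=-6->C; (7,8):dx=-5,dy=-8->C
Step 2: C = 24, D = 4, total pairs = 28.
Step 3: tau = (C - D)/(n(n-1)/2) = (24 - 4)/28 = 0.714286.
Step 4: Exact two-sided p-value (enumerate n! = 40320 permutations of y under H0): p = 0.014137.
Step 5: alpha = 0.05. reject H0.

tau_b = 0.7143 (C=24, D=4), p = 0.014137, reject H0.


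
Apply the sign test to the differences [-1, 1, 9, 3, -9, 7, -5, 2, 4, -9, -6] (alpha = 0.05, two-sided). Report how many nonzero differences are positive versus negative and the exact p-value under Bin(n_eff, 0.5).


Step 1: Discard zero differences. Original n = 11; n_eff = number of nonzero differences = 11.
Nonzero differences (with sign): -1, +1, +9, +3, -9, +7, -5, +2, +4, -9, -6
Step 2: Count signs: positive = 6, negative = 5.
Step 3: Under H0: P(positive) = 0.5, so the number of positives S ~ Bin(11, 0.5).
Step 4: Two-sided exact p-value = sum of Bin(11,0.5) probabilities at or below the observed probability = 1.000000.
Step 5: alpha = 0.05. fail to reject H0.

n_eff = 11, pos = 6, neg = 5, p = 1.000000, fail to reject H0.


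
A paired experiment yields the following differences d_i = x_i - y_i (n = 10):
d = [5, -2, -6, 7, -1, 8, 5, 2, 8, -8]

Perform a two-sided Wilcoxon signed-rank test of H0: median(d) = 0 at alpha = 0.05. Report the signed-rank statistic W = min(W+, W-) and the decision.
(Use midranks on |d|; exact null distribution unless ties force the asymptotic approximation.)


Step 1: Drop any zero differences (none here) and take |d_i|.
|d| = [5, 2, 6, 7, 1, 8, 5, 2, 8, 8]
Step 2: Midrank |d_i| (ties get averaged ranks).
ranks: |5|->4.5, |2|->2.5, |6|->6, |7|->7, |1|->1, |8|->9, |5|->4.5, |2|->2.5, |8|->9, |8|->9
Step 3: Attach original signs; sum ranks with positive sign and with negative sign.
W+ = 4.5 + 7 + 9 + 4.5 + 2.5 + 9 = 36.5
W- = 2.5 + 6 + 1 + 9 = 18.5
(Check: W+ + W- = 55 should equal n(n+1)/2 = 55.)
Step 4: Test statistic W = min(W+, W-) = 18.5.
Step 5: Ties in |d|, so use the tie-corrected normal approximation.
        E[W] = n(n+1)/4 = 10*11/4 = 27.5.
        Tie groups: |d|=2 (t=2), |d|=5 (t=2), |d|=8 (t=3); sum(t^3 - t) = 36.
        Var[W] = n(n+1)(2n+1)/24 - sum(t^3-t)/48 = 2310/24 - 36/48 = 95.5.
        z = (W - E[W]) / sqrt(Var[W]) = (18.5 - 27.5) / 9.7724 = -0.9210.
        Two-sided p = 2*Phi(z) = 0.357071.
Step 6: alpha = 0.05. fail to reject H0.

W+ = 36.5, W- = 18.5, W = min = 18.5, p = 0.357071, fail to reject H0.


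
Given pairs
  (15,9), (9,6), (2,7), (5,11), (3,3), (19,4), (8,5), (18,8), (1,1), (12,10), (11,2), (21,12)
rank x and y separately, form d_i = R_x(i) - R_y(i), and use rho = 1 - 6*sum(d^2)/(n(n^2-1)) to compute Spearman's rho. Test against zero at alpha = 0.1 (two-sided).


Step 1: Rank x and y separately (midranks; no ties here).
rank(x): 15->9, 9->6, 2->2, 5->4, 3->3, 19->11, 8->5, 18->10, 1->1, 12->8, 11->7, 21->12
rank(y): 9->9, 6->6, 7->7, 11->11, 3->3, 4->4, 5->5, 8->8, 1->1, 10->10, 2->2, 12->12
Step 2: d_i = R_x(i) - R_y(i); compute d_i^2.
  (9-9)^2=0, (6-6)^2=0, (2-7)^2=25, (4-11)^2=49, (3-3)^2=0, (11-4)^2=49, (5-5)^2=0, (10-8)^2=4, (1-1)^2=0, (8-10)^2=4, (7-2)^2=25, (12-12)^2=0
sum(d^2) = 156.
Step 3: rho = 1 - 6*156 / (12*(12^2 - 1)) = 1 - 936/1716 = 0.454545.
Step 4: Under H0, t = rho * sqrt((n-2)/(1-rho^2)) = 1.6137 ~ t(10).
Step 5: Two-sided p-value from the t-distribution with 10 df = 0.137658.
Step 6: alpha = 0.1. fail to reject H0.

rho = 0.4545, p = 0.137658, fail to reject H0 at alpha = 0.1.


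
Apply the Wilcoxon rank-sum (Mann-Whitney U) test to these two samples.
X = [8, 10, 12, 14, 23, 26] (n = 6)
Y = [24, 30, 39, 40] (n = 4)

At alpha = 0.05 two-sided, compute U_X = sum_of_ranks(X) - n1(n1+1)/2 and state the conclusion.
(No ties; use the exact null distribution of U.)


Step 1: Combine and sort all 10 observations; assign midranks.
sorted (value, group): (8,X), (10,X), (12,X), (14,X), (23,X), (24,Y), (26,X), (30,Y), (39,Y), (40,Y)
ranks: 8->1, 10->2, 12->3, 14->4, 23->5, 24->6, 26->7, 30->8, 39->9, 40->10
Step 2: Rank sum for X: R1 = 1 + 2 + 3 + 4 + 5 + 7 = 22.
Step 3: U_X = R1 - n1(n1+1)/2 = 22 - 6*7/2 = 22 - 21 = 1.
       U_Y = n1*n2 - U_X = 24 - 1 = 23.
Step 4: No ties, so the exact null distribution of U (based on enumerating the C(10,6) = 210 equally likely rank assignments) gives the two-sided p-value.
Step 5: p-value = 0.019048; compare to alpha = 0.05. reject H0.

U_X = 1, p = 0.019048, reject H0 at alpha = 0.05.


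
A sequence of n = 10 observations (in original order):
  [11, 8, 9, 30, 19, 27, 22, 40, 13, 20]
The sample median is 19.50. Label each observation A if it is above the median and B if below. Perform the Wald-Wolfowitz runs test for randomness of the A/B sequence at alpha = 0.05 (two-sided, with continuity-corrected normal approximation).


Step 1: Compute median = 19.50; label A = above, B = below.
Labels in order: BBBABAAABA  (n_A = 5, n_B = 5)
Step 2: Count runs R = 6.
Step 3: Under H0 (random ordering), E[R] = 2*n_A*n_B/(n_A+n_B) + 1 = 2*5*5/10 + 1 = 6.0000.
        Var[R] = 2*n_A*n_B*(2*n_A*n_B - n_A - n_B) / ((n_A+n_B)^2 * (n_A+n_B-1)) = 2000/900 = 2.2222.
        SD[R] = 1.4907.
Step 4: R = E[R], so z = 0 with no continuity correction.
Step 5: Two-sided p-value via normal approximation = 2*(1 - Phi(|z|)) = 1.000000.
Step 6: alpha = 0.05. fail to reject H0.

R = 6, z = 0.0000, p = 1.000000, fail to reject H0.


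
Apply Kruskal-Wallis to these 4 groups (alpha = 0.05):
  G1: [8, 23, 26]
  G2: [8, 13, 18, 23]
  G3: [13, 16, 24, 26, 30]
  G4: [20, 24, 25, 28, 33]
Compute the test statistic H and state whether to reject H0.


Step 1: Combine all N = 17 observations and assign midranks.
sorted (value, group, rank): (8,G1,1.5), (8,G2,1.5), (13,G2,3.5), (13,G3,3.5), (16,G3,5), (18,G2,6), (20,G4,7), (23,G1,8.5), (23,G2,8.5), (24,G3,10.5), (24,G4,10.5), (25,G4,12), (26,G1,13.5), (26,G3,13.5), (28,G4,15), (30,G3,16), (33,G4,17)
Step 2: Sum ranks within each group.
R_1 = 23.5 (n_1 = 3)
R_2 = 19.5 (n_2 = 4)
R_3 = 48.5 (n_3 = 5)
R_4 = 61.5 (n_4 = 5)
Step 3: H = 12/(N(N+1)) * sum(R_i^2/n_i) - 3(N+1)
     = 12/(17*18) * (23.5^2/3 + 19.5^2/4 + 48.5^2/5 + 61.5^2/5) - 3*18
     = 0.039216 * 1506.05 - 54
     = 5.060621.
Step 4: Ties present; correction factor C = 1 - 30/(17^3 - 17) = 0.993873. Corrected H = 5.060621 / 0.993873 = 5.091821.
Step 5: Under H0, H ~ chi^2(3); p-value = 0.165196.
Step 6: alpha = 0.05. fail to reject H0.

H = 5.0918, df = 3, p = 0.165196, fail to reject H0.


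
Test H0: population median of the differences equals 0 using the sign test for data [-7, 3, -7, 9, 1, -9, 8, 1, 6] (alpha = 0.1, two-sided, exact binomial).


Step 1: Discard zero differences. Original n = 9; n_eff = number of nonzero differences = 9.
Nonzero differences (with sign): -7, +3, -7, +9, +1, -9, +8, +1, +6
Step 2: Count signs: positive = 6, negative = 3.
Step 3: Under H0: P(positive) = 0.5, so the number of positives S ~ Bin(9, 0.5).
Step 4: Two-sided exact p-value = sum of Bin(9,0.5) probabilities at or below the observed probability = 0.507812.
Step 5: alpha = 0.1. fail to reject H0.

n_eff = 9, pos = 6, neg = 3, p = 0.507812, fail to reject H0.


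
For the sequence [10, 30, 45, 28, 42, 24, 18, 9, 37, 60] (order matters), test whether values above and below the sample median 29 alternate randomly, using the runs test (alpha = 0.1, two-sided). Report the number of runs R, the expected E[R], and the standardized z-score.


Step 1: Compute median = 29; label A = above, B = below.
Labels in order: BAABABBBAA  (n_A = 5, n_B = 5)
Step 2: Count runs R = 6.
Step 3: Under H0 (random ordering), E[R] = 2*n_A*n_B/(n_A+n_B) + 1 = 2*5*5/10 + 1 = 6.0000.
        Var[R] = 2*n_A*n_B*(2*n_A*n_B - n_A - n_B) / ((n_A+n_B)^2 * (n_A+n_B-1)) = 2000/900 = 2.2222.
        SD[R] = 1.4907.
Step 4: R = E[R], so z = 0 with no continuity correction.
Step 5: Two-sided p-value via normal approximation = 2*(1 - Phi(|z|)) = 1.000000.
Step 6: alpha = 0.1. fail to reject H0.

R = 6, z = 0.0000, p = 1.000000, fail to reject H0.


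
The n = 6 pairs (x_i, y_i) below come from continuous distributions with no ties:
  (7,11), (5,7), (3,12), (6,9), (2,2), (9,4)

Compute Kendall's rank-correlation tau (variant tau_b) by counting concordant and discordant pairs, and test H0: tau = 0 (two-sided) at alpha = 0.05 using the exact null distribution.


Step 1: Enumerate the 15 unordered pairs (i,j) with i<j and classify each by sign(x_j-x_i) * sign(y_j-y_i).
  (1,2):dx=-2,dy=-4->C; (1,3):dx=-4,dy=+1->D; (1,4):dx=-1,dy=-2->C; (1,5):dx=-5,dy=-9->C
  (1,6):dx=+2,dy=-7->D; (2,3):dx=-2,dy=+5->D; (2,4):dx=+1,dy=+2->C; (2,5):dx=-3,dy=-5->C
  (2,6):dx=+4,dy=-3->D; (3,4):dx=+3,dy=-3->D; (3,5):dx=-1,dy=-10->C; (3,6):dx=+6,dy=-8->D
  (4,5):dx=-4,dy=-7->C; (4,6):dx=+3,dy=-5->D; (5,6):dx=+7,dy=+2->C
Step 2: C = 8, D = 7, total pairs = 15.
Step 3: tau = (C - D)/(n(n-1)/2) = (8 - 7)/15 = 0.066667.
Step 4: Exact two-sided p-value (enumerate n! = 720 permutations of y under H0): p = 1.000000.
Step 5: alpha = 0.05. fail to reject H0.

tau_b = 0.0667 (C=8, D=7), p = 1.000000, fail to reject H0.


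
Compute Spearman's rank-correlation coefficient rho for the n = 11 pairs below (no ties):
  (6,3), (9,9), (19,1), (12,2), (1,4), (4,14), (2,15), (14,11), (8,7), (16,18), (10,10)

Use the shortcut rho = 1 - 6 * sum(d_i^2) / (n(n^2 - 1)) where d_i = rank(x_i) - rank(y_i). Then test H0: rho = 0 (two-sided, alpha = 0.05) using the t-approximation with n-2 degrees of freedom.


Step 1: Rank x and y separately (midranks; no ties here).
rank(x): 6->4, 9->6, 19->11, 12->8, 1->1, 4->3, 2->2, 14->9, 8->5, 16->10, 10->7
rank(y): 3->3, 9->6, 1->1, 2->2, 4->4, 14->9, 15->10, 11->8, 7->5, 18->11, 10->7
Step 2: d_i = R_x(i) - R_y(i); compute d_i^2.
  (4-3)^2=1, (6-6)^2=0, (11-1)^2=100, (8-2)^2=36, (1-4)^2=9, (3-9)^2=36, (2-10)^2=64, (9-8)^2=1, (5-5)^2=0, (10-11)^2=1, (7-7)^2=0
sum(d^2) = 248.
Step 3: rho = 1 - 6*248 / (11*(11^2 - 1)) = 1 - 1488/1320 = -0.127273.
Step 4: Under H0, t = rho * sqrt((n-2)/(1-rho^2)) = -0.3849 ~ t(9).
Step 5: Two-sided p-value from the t-distribution with 9 df = 0.709215.
Step 6: alpha = 0.05. fail to reject H0.

rho = -0.1273, p = 0.709215, fail to reject H0 at alpha = 0.05.


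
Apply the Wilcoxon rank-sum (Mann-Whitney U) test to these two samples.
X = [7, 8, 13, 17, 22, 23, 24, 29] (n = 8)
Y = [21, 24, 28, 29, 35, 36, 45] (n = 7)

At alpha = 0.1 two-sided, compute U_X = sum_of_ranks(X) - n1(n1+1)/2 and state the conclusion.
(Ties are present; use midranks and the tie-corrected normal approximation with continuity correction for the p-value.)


Step 1: Combine and sort all 15 observations; assign midranks.
sorted (value, group): (7,X), (8,X), (13,X), (17,X), (21,Y), (22,X), (23,X), (24,X), (24,Y), (28,Y), (29,X), (29,Y), (35,Y), (36,Y), (45,Y)
ranks: 7->1, 8->2, 13->3, 17->4, 21->5, 22->6, 23->7, 24->8.5, 24->8.5, 28->10, 29->11.5, 29->11.5, 35->13, 36->14, 45->15
Step 2: Rank sum for X: R1 = 1 + 2 + 3 + 4 + 6 + 7 + 8.5 + 11.5 = 43.
Step 3: U_X = R1 - n1(n1+1)/2 = 43 - 8*9/2 = 43 - 36 = 7.
       U_Y = n1*n2 - U_X = 56 - 7 = 49.
Step 4: Ties are present, so use the tie-corrected normal approximation (with continuity correction) for the p-value.
Step 5: p-value = 0.017470; compare to alpha = 0.1. reject H0.

U_X = 7, p = 0.017470, reject H0 at alpha = 0.1.


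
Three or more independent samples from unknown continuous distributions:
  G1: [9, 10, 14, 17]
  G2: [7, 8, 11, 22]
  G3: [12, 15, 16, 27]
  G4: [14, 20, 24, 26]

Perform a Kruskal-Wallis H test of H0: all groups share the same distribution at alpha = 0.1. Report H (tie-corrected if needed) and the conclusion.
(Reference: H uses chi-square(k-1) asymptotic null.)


Step 1: Combine all N = 16 observations and assign midranks.
sorted (value, group, rank): (7,G2,1), (8,G2,2), (9,G1,3), (10,G1,4), (11,G2,5), (12,G3,6), (14,G1,7.5), (14,G4,7.5), (15,G3,9), (16,G3,10), (17,G1,11), (20,G4,12), (22,G2,13), (24,G4,14), (26,G4,15), (27,G3,16)
Step 2: Sum ranks within each group.
R_1 = 25.5 (n_1 = 4)
R_2 = 21 (n_2 = 4)
R_3 = 41 (n_3 = 4)
R_4 = 48.5 (n_4 = 4)
Step 3: H = 12/(N(N+1)) * sum(R_i^2/n_i) - 3(N+1)
     = 12/(16*17) * (25.5^2/4 + 21^2/4 + 41^2/4 + 48.5^2/4) - 3*17
     = 0.044118 * 1281.12 - 51
     = 5.520221.
Step 4: Ties present; correction factor C = 1 - 6/(16^3 - 16) = 0.998529. Corrected H = 5.520221 / 0.998529 = 5.528351.
Step 5: Under H0, H ~ chi^2(3); p-value = 0.136953.
Step 6: alpha = 0.1. fail to reject H0.

H = 5.5284, df = 3, p = 0.136953, fail to reject H0.


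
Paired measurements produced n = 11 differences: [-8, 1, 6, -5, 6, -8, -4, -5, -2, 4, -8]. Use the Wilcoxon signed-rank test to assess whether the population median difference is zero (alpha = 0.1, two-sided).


Step 1: Drop any zero differences (none here) and take |d_i|.
|d| = [8, 1, 6, 5, 6, 8, 4, 5, 2, 4, 8]
Step 2: Midrank |d_i| (ties get averaged ranks).
ranks: |8|->10, |1|->1, |6|->7.5, |5|->5.5, |6|->7.5, |8|->10, |4|->3.5, |5|->5.5, |2|->2, |4|->3.5, |8|->10
Step 3: Attach original signs; sum ranks with positive sign and with negative sign.
W+ = 1 + 7.5 + 7.5 + 3.5 = 19.5
W- = 10 + 5.5 + 10 + 3.5 + 5.5 + 2 + 10 = 46.5
(Check: W+ + W- = 66 should equal n(n+1)/2 = 66.)
Step 4: Test statistic W = min(W+, W-) = 19.5.
Step 5: Ties in |d|, so use the tie-corrected normal approximation.
        E[W] = n(n+1)/4 = 11*12/4 = 33.
        Tie groups: |d|=4 (t=2), |d|=5 (t=2), |d|=6 (t=2), |d|=8 (t=3); sum(t^3 - t) = 42.
        Var[W] = n(n+1)(2n+1)/24 - sum(t^3-t)/48 = 3036/24 - 42/48 = 125.625.
        z = (W - E[W]) / sqrt(Var[W]) = (19.5 - 33) / 11.2083 = -1.2045.
        Two-sided p = 2*Phi(z) = 0.228408.
Step 6: alpha = 0.1. fail to reject H0.

W+ = 19.5, W- = 46.5, W = min = 19.5, p = 0.228408, fail to reject H0.


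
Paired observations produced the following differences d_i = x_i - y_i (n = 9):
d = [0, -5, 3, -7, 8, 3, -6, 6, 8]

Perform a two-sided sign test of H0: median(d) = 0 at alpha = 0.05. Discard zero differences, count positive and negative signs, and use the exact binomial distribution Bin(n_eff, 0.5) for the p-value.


Step 1: Discard zero differences. Original n = 9; n_eff = number of nonzero differences = 8.
Nonzero differences (with sign): -5, +3, -7, +8, +3, -6, +6, +8
Step 2: Count signs: positive = 5, negative = 3.
Step 3: Under H0: P(positive) = 0.5, so the number of positives S ~ Bin(8, 0.5).
Step 4: Two-sided exact p-value = sum of Bin(8,0.5) probabilities at or below the observed probability = 0.726562.
Step 5: alpha = 0.05. fail to reject H0.

n_eff = 8, pos = 5, neg = 3, p = 0.726562, fail to reject H0.


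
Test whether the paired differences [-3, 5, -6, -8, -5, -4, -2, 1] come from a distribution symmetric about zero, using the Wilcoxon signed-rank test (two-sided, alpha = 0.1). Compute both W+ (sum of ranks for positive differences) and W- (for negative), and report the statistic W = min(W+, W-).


Step 1: Drop any zero differences (none here) and take |d_i|.
|d| = [3, 5, 6, 8, 5, 4, 2, 1]
Step 2: Midrank |d_i| (ties get averaged ranks).
ranks: |3|->3, |5|->5.5, |6|->7, |8|->8, |5|->5.5, |4|->4, |2|->2, |1|->1
Step 3: Attach original signs; sum ranks with positive sign and with negative sign.
W+ = 5.5 + 1 = 6.5
W- = 3 + 7 + 8 + 5.5 + 4 + 2 = 29.5
(Check: W+ + W- = 36 should equal n(n+1)/2 = 36.)
Step 4: Test statistic W = min(W+, W-) = 6.5.
Step 5: Ties in |d|, so use the tie-corrected normal approximation.
        E[W] = n(n+1)/4 = 8*9/4 = 18.
        Tie groups: |d|=5 (t=2); sum(t^3 - t) = 6.
        Var[W] = n(n+1)(2n+1)/24 - sum(t^3-t)/48 = 1224/24 - 6/48 = 50.875.
        z = (W - E[W]) / sqrt(Var[W]) = (6.5 - 18) / 7.1327 = -1.6123.
        Two-sided p = 2*Phi(z) = 0.106897.
Step 6: alpha = 0.1. fail to reject H0.

W+ = 6.5, W- = 29.5, W = min = 6.5, p = 0.106897, fail to reject H0.


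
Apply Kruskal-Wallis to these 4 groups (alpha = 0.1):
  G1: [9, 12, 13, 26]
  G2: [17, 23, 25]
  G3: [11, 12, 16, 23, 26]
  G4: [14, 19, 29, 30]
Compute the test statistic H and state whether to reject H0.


Step 1: Combine all N = 16 observations and assign midranks.
sorted (value, group, rank): (9,G1,1), (11,G3,2), (12,G1,3.5), (12,G3,3.5), (13,G1,5), (14,G4,6), (16,G3,7), (17,G2,8), (19,G4,9), (23,G2,10.5), (23,G3,10.5), (25,G2,12), (26,G1,13.5), (26,G3,13.5), (29,G4,15), (30,G4,16)
Step 2: Sum ranks within each group.
R_1 = 23 (n_1 = 4)
R_2 = 30.5 (n_2 = 3)
R_3 = 36.5 (n_3 = 5)
R_4 = 46 (n_4 = 4)
Step 3: H = 12/(N(N+1)) * sum(R_i^2/n_i) - 3(N+1)
     = 12/(16*17) * (23^2/4 + 30.5^2/3 + 36.5^2/5 + 46^2/4) - 3*17
     = 0.044118 * 1237.78 - 51
     = 3.608088.
Step 4: Ties present; correction factor C = 1 - 18/(16^3 - 16) = 0.995588. Corrected H = 3.608088 / 0.995588 = 3.624077.
Step 5: Under H0, H ~ chi^2(3); p-value = 0.305023.
Step 6: alpha = 0.1. fail to reject H0.

H = 3.6241, df = 3, p = 0.305023, fail to reject H0.


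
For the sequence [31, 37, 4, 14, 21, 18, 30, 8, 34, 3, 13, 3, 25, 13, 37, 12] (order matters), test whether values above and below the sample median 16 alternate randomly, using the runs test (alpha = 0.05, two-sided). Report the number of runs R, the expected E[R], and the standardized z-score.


Step 1: Compute median = 16; label A = above, B = below.
Labels in order: AABBAAABABBBABAB  (n_A = 8, n_B = 8)
Step 2: Count runs R = 10.
Step 3: Under H0 (random ordering), E[R] = 2*n_A*n_B/(n_A+n_B) + 1 = 2*8*8/16 + 1 = 9.0000.
        Var[R] = 2*n_A*n_B*(2*n_A*n_B - n_A - n_B) / ((n_A+n_B)^2 * (n_A+n_B-1)) = 14336/3840 = 3.7333.
        SD[R] = 1.9322.
Step 4: Continuity-corrected z = (R - 0.5 - E[R]) / SD[R] = (10 - 0.5 - 9.0000) / 1.9322 = 0.2588.
Step 5: Two-sided p-value via normal approximation = 2*(1 - Phi(|z|)) = 0.795809.
Step 6: alpha = 0.05. fail to reject H0.

R = 10, z = 0.2588, p = 0.795809, fail to reject H0.


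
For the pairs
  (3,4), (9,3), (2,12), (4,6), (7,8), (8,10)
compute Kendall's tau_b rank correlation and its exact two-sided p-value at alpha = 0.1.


Step 1: Enumerate the 15 unordered pairs (i,j) with i<j and classify each by sign(x_j-x_i) * sign(y_j-y_i).
  (1,2):dx=+6,dy=-1->D; (1,3):dx=-1,dy=+8->D; (1,4):dx=+1,dy=+2->C; (1,5):dx=+4,dy=+4->C
  (1,6):dx=+5,dy=+6->C; (2,3):dx=-7,dy=+9->D; (2,4):dx=-5,dy=+3->D; (2,5):dx=-2,dy=+5->D
  (2,6):dx=-1,dy=+7->D; (3,4):dx=+2,dy=-6->D; (3,5):dx=+5,dy=-4->D; (3,6):dx=+6,dy=-2->D
  (4,5):dx=+3,dy=+2->C; (4,6):dx=+4,dy=+4->C; (5,6):dx=+1,dy=+2->C
Step 2: C = 6, D = 9, total pairs = 15.
Step 3: tau = (C - D)/(n(n-1)/2) = (6 - 9)/15 = -0.200000.
Step 4: Exact two-sided p-value (enumerate n! = 720 permutations of y under H0): p = 0.719444.
Step 5: alpha = 0.1. fail to reject H0.

tau_b = -0.2000 (C=6, D=9), p = 0.719444, fail to reject H0.


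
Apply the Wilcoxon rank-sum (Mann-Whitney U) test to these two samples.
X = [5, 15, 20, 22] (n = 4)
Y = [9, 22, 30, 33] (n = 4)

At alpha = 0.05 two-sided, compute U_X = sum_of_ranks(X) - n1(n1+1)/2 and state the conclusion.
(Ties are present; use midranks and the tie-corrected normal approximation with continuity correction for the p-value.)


Step 1: Combine and sort all 8 observations; assign midranks.
sorted (value, group): (5,X), (9,Y), (15,X), (20,X), (22,X), (22,Y), (30,Y), (33,Y)
ranks: 5->1, 9->2, 15->3, 20->4, 22->5.5, 22->5.5, 30->7, 33->8
Step 2: Rank sum for X: R1 = 1 + 3 + 4 + 5.5 = 13.5.
Step 3: U_X = R1 - n1(n1+1)/2 = 13.5 - 4*5/2 = 13.5 - 10 = 3.5.
       U_Y = n1*n2 - U_X = 16 - 3.5 = 12.5.
Step 4: Ties are present, so use the tie-corrected normal approximation (with continuity correction) for the p-value.
Step 5: p-value = 0.245383; compare to alpha = 0.05. fail to reject H0.

U_X = 3.5, p = 0.245383, fail to reject H0 at alpha = 0.05.


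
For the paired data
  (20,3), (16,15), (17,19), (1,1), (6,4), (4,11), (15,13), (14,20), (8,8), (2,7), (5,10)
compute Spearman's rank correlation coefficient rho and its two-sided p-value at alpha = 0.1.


Step 1: Rank x and y separately (midranks; no ties here).
rank(x): 20->11, 16->9, 17->10, 1->1, 6->5, 4->3, 15->8, 14->7, 8->6, 2->2, 5->4
rank(y): 3->2, 15->9, 19->10, 1->1, 4->3, 11->7, 13->8, 20->11, 8->5, 7->4, 10->6
Step 2: d_i = R_x(i) - R_y(i); compute d_i^2.
  (11-2)^2=81, (9-9)^2=0, (10-10)^2=0, (1-1)^2=0, (5-3)^2=4, (3-7)^2=16, (8-8)^2=0, (7-11)^2=16, (6-5)^2=1, (2-4)^2=4, (4-6)^2=4
sum(d^2) = 126.
Step 3: rho = 1 - 6*126 / (11*(11^2 - 1)) = 1 - 756/1320 = 0.427273.
Step 4: Under H0, t = rho * sqrt((n-2)/(1-rho^2)) = 1.4177 ~ t(9).
Step 5: Two-sided p-value from the t-distribution with 9 df = 0.189944.
Step 6: alpha = 0.1. fail to reject H0.

rho = 0.4273, p = 0.189944, fail to reject H0 at alpha = 0.1.


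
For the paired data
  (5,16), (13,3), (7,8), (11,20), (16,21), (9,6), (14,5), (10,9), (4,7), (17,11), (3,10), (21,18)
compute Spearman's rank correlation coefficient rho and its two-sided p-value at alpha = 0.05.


Step 1: Rank x and y separately (midranks; no ties here).
rank(x): 5->3, 13->8, 7->4, 11->7, 16->10, 9->5, 14->9, 10->6, 4->2, 17->11, 3->1, 21->12
rank(y): 16->9, 3->1, 8->5, 20->11, 21->12, 6->3, 5->2, 9->6, 7->4, 11->8, 10->7, 18->10
Step 2: d_i = R_x(i) - R_y(i); compute d_i^2.
  (3-9)^2=36, (8-1)^2=49, (4-5)^2=1, (7-11)^2=16, (10-12)^2=4, (5-3)^2=4, (9-2)^2=49, (6-6)^2=0, (2-4)^2=4, (11-8)^2=9, (1-7)^2=36, (12-10)^2=4
sum(d^2) = 212.
Step 3: rho = 1 - 6*212 / (12*(12^2 - 1)) = 1 - 1272/1716 = 0.258741.
Step 4: Under H0, t = rho * sqrt((n-2)/(1-rho^2)) = 0.8471 ~ t(10).
Step 5: Two-sided p-value from the t-distribution with 10 df = 0.416775.
Step 6: alpha = 0.05. fail to reject H0.

rho = 0.2587, p = 0.416775, fail to reject H0 at alpha = 0.05.


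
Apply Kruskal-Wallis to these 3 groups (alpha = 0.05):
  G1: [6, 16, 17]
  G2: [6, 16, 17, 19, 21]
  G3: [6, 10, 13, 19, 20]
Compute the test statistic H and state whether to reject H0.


Step 1: Combine all N = 13 observations and assign midranks.
sorted (value, group, rank): (6,G1,2), (6,G2,2), (6,G3,2), (10,G3,4), (13,G3,5), (16,G1,6.5), (16,G2,6.5), (17,G1,8.5), (17,G2,8.5), (19,G2,10.5), (19,G3,10.5), (20,G3,12), (21,G2,13)
Step 2: Sum ranks within each group.
R_1 = 17 (n_1 = 3)
R_2 = 40.5 (n_2 = 5)
R_3 = 33.5 (n_3 = 5)
Step 3: H = 12/(N(N+1)) * sum(R_i^2/n_i) - 3(N+1)
     = 12/(13*14) * (17^2/3 + 40.5^2/5 + 33.5^2/5) - 3*14
     = 0.065934 * 648.833 - 42
     = 0.780220.
Step 4: Ties present; correction factor C = 1 - 42/(13^3 - 13) = 0.980769. Corrected H = 0.780220 / 0.980769 = 0.795518.
Step 5: Under H0, H ~ chi^2(2); p-value = 0.671824.
Step 6: alpha = 0.05. fail to reject H0.

H = 0.7955, df = 2, p = 0.671824, fail to reject H0.


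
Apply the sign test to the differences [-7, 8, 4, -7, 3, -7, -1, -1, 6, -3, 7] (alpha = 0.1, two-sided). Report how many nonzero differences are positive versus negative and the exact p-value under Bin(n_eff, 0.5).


Step 1: Discard zero differences. Original n = 11; n_eff = number of nonzero differences = 11.
Nonzero differences (with sign): -7, +8, +4, -7, +3, -7, -1, -1, +6, -3, +7
Step 2: Count signs: positive = 5, negative = 6.
Step 3: Under H0: P(positive) = 0.5, so the number of positives S ~ Bin(11, 0.5).
Step 4: Two-sided exact p-value = sum of Bin(11,0.5) probabilities at or below the observed probability = 1.000000.
Step 5: alpha = 0.1. fail to reject H0.

n_eff = 11, pos = 5, neg = 6, p = 1.000000, fail to reject H0.


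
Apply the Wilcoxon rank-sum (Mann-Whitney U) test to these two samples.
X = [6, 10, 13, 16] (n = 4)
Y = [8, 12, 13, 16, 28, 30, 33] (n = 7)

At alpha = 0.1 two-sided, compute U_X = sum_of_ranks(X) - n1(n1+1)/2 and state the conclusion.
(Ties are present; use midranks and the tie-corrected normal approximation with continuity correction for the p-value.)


Step 1: Combine and sort all 11 observations; assign midranks.
sorted (value, group): (6,X), (8,Y), (10,X), (12,Y), (13,X), (13,Y), (16,X), (16,Y), (28,Y), (30,Y), (33,Y)
ranks: 6->1, 8->2, 10->3, 12->4, 13->5.5, 13->5.5, 16->7.5, 16->7.5, 28->9, 30->10, 33->11
Step 2: Rank sum for X: R1 = 1 + 3 + 5.5 + 7.5 = 17.
Step 3: U_X = R1 - n1(n1+1)/2 = 17 - 4*5/2 = 17 - 10 = 7.
       U_Y = n1*n2 - U_X = 28 - 7 = 21.
Step 4: Ties are present, so use the tie-corrected normal approximation (with continuity correction) for the p-value.
Step 5: p-value = 0.217200; compare to alpha = 0.1. fail to reject H0.

U_X = 7, p = 0.217200, fail to reject H0 at alpha = 0.1.


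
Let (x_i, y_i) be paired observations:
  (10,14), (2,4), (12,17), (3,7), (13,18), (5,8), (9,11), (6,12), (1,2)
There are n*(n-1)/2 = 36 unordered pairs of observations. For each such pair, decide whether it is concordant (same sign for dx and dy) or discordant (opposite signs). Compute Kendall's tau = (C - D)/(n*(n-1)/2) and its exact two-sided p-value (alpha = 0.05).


Step 1: Enumerate the 36 unordered pairs (i,j) with i<j and classify each by sign(x_j-x_i) * sign(y_j-y_i).
  (1,2):dx=-8,dy=-10->C; (1,3):dx=+2,dy=+3->C; (1,4):dx=-7,dy=-7->C; (1,5):dx=+3,dy=+4->C
  (1,6):dx=-5,dy=-6->C; (1,7):dx=-1,dy=-3->C; (1,8):dx=-4,dy=-2->C; (1,9):dx=-9,dy=-12->C
  (2,3):dx=+10,dy=+13->C; (2,4):dx=+1,dy=+3->C; (2,5):dx=+11,dy=+14->C; (2,6):dx=+3,dy=+4->C
  (2,7):dx=+7,dy=+7->C; (2,8):dx=+4,dy=+8->C; (2,9):dx=-1,dy=-2->C; (3,4):dx=-9,dy=-10->C
  (3,5):dx=+1,dy=+1->C; (3,6):dx=-7,dy=-9->C; (3,7):dx=-3,dy=-6->C; (3,8):dx=-6,dy=-5->C
  (3,9):dx=-11,dy=-15->C; (4,5):dx=+10,dy=+11->C; (4,6):dx=+2,dy=+1->C; (4,7):dx=+6,dy=+4->C
  (4,8):dx=+3,dy=+5->C; (4,9):dx=-2,dy=-5->C; (5,6):dx=-8,dy=-10->C; (5,7):dx=-4,dy=-7->C
  (5,8):dx=-7,dy=-6->C; (5,9):dx=-12,dy=-16->C; (6,7):dx=+4,dy=+3->C; (6,8):dx=+1,dy=+4->C
  (6,9):dx=-4,dy=-6->C; (7,8):dx=-3,dy=+1->D; (7,9):dx=-8,dy=-9->C; (8,9):dx=-5,dy=-10->C
Step 2: C = 35, D = 1, total pairs = 36.
Step 3: tau = (C - D)/(n(n-1)/2) = (35 - 1)/36 = 0.944444.
Step 4: Exact two-sided p-value (enumerate n! = 362880 permutations of y under H0): p = 0.000050.
Step 5: alpha = 0.05. reject H0.

tau_b = 0.9444 (C=35, D=1), p = 0.000050, reject H0.


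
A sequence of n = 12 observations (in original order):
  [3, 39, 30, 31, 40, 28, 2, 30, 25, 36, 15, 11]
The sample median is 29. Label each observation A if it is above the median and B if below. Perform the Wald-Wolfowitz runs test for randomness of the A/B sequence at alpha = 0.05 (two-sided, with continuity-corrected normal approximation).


Step 1: Compute median = 29; label A = above, B = below.
Labels in order: BAAAABBABABB  (n_A = 6, n_B = 6)
Step 2: Count runs R = 7.
Step 3: Under H0 (random ordering), E[R] = 2*n_A*n_B/(n_A+n_B) + 1 = 2*6*6/12 + 1 = 7.0000.
        Var[R] = 2*n_A*n_B*(2*n_A*n_B - n_A - n_B) / ((n_A+n_B)^2 * (n_A+n_B-1)) = 4320/1584 = 2.7273.
        SD[R] = 1.6514.
Step 4: R = E[R], so z = 0 with no continuity correction.
Step 5: Two-sided p-value via normal approximation = 2*(1 - Phi(|z|)) = 1.000000.
Step 6: alpha = 0.05. fail to reject H0.

R = 7, z = 0.0000, p = 1.000000, fail to reject H0.


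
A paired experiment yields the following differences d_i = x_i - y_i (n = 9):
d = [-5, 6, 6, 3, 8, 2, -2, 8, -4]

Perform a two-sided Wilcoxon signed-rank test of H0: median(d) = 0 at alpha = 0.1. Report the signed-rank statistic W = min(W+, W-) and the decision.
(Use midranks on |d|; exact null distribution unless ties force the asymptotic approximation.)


Step 1: Drop any zero differences (none here) and take |d_i|.
|d| = [5, 6, 6, 3, 8, 2, 2, 8, 4]
Step 2: Midrank |d_i| (ties get averaged ranks).
ranks: |5|->5, |6|->6.5, |6|->6.5, |3|->3, |8|->8.5, |2|->1.5, |2|->1.5, |8|->8.5, |4|->4
Step 3: Attach original signs; sum ranks with positive sign and with negative sign.
W+ = 6.5 + 6.5 + 3 + 8.5 + 1.5 + 8.5 = 34.5
W- = 5 + 1.5 + 4 = 10.5
(Check: W+ + W- = 45 should equal n(n+1)/2 = 45.)
Step 4: Test statistic W = min(W+, W-) = 10.5.
Step 5: Ties in |d|, so use the tie-corrected normal approximation.
        E[W] = n(n+1)/4 = 9*10/4 = 22.5.
        Tie groups: |d|=2 (t=2), |d|=6 (t=2), |d|=8 (t=2); sum(t^3 - t) = 18.
        Var[W] = n(n+1)(2n+1)/24 - sum(t^3-t)/48 = 1710/24 - 18/48 = 70.875.
        z = (W - E[W]) / sqrt(Var[W]) = (10.5 - 22.5) / 8.4187 = -1.4254.
        Two-sided p = 2*Phi(z) = 0.154044.
Step 6: alpha = 0.1. fail to reject H0.

W+ = 34.5, W- = 10.5, W = min = 10.5, p = 0.154044, fail to reject H0.


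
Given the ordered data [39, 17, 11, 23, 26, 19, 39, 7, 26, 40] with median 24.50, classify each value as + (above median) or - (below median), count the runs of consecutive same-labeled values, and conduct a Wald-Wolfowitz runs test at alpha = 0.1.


Step 1: Compute median = 24.50; label A = above, B = below.
Labels in order: ABBBABABAA  (n_A = 5, n_B = 5)
Step 2: Count runs R = 7.
Step 3: Under H0 (random ordering), E[R] = 2*n_A*n_B/(n_A+n_B) + 1 = 2*5*5/10 + 1 = 6.0000.
        Var[R] = 2*n_A*n_B*(2*n_A*n_B - n_A - n_B) / ((n_A+n_B)^2 * (n_A+n_B-1)) = 2000/900 = 2.2222.
        SD[R] = 1.4907.
Step 4: Continuity-corrected z = (R - 0.5 - E[R]) / SD[R] = (7 - 0.5 - 6.0000) / 1.4907 = 0.3354.
Step 5: Two-sided p-value via normal approximation = 2*(1 - Phi(|z|)) = 0.737316.
Step 6: alpha = 0.1. fail to reject H0.

R = 7, z = 0.3354, p = 0.737316, fail to reject H0.


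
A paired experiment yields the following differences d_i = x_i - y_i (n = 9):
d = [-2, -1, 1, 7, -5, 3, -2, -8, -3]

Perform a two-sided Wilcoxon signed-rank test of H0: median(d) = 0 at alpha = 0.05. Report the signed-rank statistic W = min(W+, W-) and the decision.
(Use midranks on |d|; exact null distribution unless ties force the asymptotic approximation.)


Step 1: Drop any zero differences (none here) and take |d_i|.
|d| = [2, 1, 1, 7, 5, 3, 2, 8, 3]
Step 2: Midrank |d_i| (ties get averaged ranks).
ranks: |2|->3.5, |1|->1.5, |1|->1.5, |7|->8, |5|->7, |3|->5.5, |2|->3.5, |8|->9, |3|->5.5
Step 3: Attach original signs; sum ranks with positive sign and with negative sign.
W+ = 1.5 + 8 + 5.5 = 15
W- = 3.5 + 1.5 + 7 + 3.5 + 9 + 5.5 = 30
(Check: W+ + W- = 45 should equal n(n+1)/2 = 45.)
Step 4: Test statistic W = min(W+, W-) = 15.
Step 5: Ties in |d|, so use the tie-corrected normal approximation.
        E[W] = n(n+1)/4 = 9*10/4 = 22.5.
        Tie groups: |d|=1 (t=2), |d|=2 (t=2), |d|=3 (t=2); sum(t^3 - t) = 18.
        Var[W] = n(n+1)(2n+1)/24 - sum(t^3-t)/48 = 1710/24 - 18/48 = 70.875.
        z = (W - E[W]) / sqrt(Var[W]) = (15 - 22.5) / 8.4187 = -0.8909.
        Two-sided p = 2*Phi(z) = 0.372998.
Step 6: alpha = 0.05. fail to reject H0.

W+ = 15, W- = 30, W = min = 15, p = 0.372998, fail to reject H0.


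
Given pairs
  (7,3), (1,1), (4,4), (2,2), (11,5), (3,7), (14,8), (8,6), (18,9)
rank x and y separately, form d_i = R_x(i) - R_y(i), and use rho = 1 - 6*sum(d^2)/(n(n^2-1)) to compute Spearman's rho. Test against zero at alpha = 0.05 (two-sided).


Step 1: Rank x and y separately (midranks; no ties here).
rank(x): 7->5, 1->1, 4->4, 2->2, 11->7, 3->3, 14->8, 8->6, 18->9
rank(y): 3->3, 1->1, 4->4, 2->2, 5->5, 7->7, 8->8, 6->6, 9->9
Step 2: d_i = R_x(i) - R_y(i); compute d_i^2.
  (5-3)^2=4, (1-1)^2=0, (4-4)^2=0, (2-2)^2=0, (7-5)^2=4, (3-7)^2=16, (8-8)^2=0, (6-6)^2=0, (9-9)^2=0
sum(d^2) = 24.
Step 3: rho = 1 - 6*24 / (9*(9^2 - 1)) = 1 - 144/720 = 0.800000.
Step 4: Under H0, t = rho * sqrt((n-2)/(1-rho^2)) = 3.5277 ~ t(7).
Step 5: Two-sided p-value from the t-distribution with 7 df = 0.009628.
Step 6: alpha = 0.05. reject H0.

rho = 0.8000, p = 0.009628, reject H0 at alpha = 0.05.


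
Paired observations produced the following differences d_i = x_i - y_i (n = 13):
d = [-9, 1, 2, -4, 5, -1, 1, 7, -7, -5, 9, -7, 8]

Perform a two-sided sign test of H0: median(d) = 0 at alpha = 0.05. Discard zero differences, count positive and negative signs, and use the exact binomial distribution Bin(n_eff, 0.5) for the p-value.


Step 1: Discard zero differences. Original n = 13; n_eff = number of nonzero differences = 13.
Nonzero differences (with sign): -9, +1, +2, -4, +5, -1, +1, +7, -7, -5, +9, -7, +8
Step 2: Count signs: positive = 7, negative = 6.
Step 3: Under H0: P(positive) = 0.5, so the number of positives S ~ Bin(13, 0.5).
Step 4: Two-sided exact p-value = sum of Bin(13,0.5) probabilities at or below the observed probability = 1.000000.
Step 5: alpha = 0.05. fail to reject H0.

n_eff = 13, pos = 7, neg = 6, p = 1.000000, fail to reject H0.


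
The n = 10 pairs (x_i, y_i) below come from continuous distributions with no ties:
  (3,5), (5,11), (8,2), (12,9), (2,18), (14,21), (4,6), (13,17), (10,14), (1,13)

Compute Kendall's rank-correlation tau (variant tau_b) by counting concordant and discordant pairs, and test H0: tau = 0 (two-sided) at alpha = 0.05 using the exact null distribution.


Step 1: Enumerate the 45 unordered pairs (i,j) with i<j and classify each by sign(x_j-x_i) * sign(y_j-y_i).
  (1,2):dx=+2,dy=+6->C; (1,3):dx=+5,dy=-3->D; (1,4):dx=+9,dy=+4->C; (1,5):dx=-1,dy=+13->D
  (1,6):dx=+11,dy=+16->C; (1,7):dx=+1,dy=+1->C; (1,8):dx=+10,dy=+12->C; (1,9):dx=+7,dy=+9->C
  (1,10):dx=-2,dy=+8->D; (2,3):dx=+3,dy=-9->D; (2,4):dx=+7,dy=-2->D; (2,5):dx=-3,dy=+7->D
  (2,6):dx=+9,dy=+10->C; (2,7):dx=-1,dy=-5->C; (2,8):dx=+8,dy=+6->C; (2,9):dx=+5,dy=+3->C
  (2,10):dx=-4,dy=+2->D; (3,4):dx=+4,dy=+7->C; (3,5):dx=-6,dy=+16->D; (3,6):dx=+6,dy=+19->C
  (3,7):dx=-4,dy=+4->D; (3,8):dx=+5,dy=+15->C; (3,9):dx=+2,dy=+12->C; (3,10):dx=-7,dy=+11->D
  (4,5):dx=-10,dy=+9->D; (4,6):dx=+2,dy=+12->C; (4,7):dx=-8,dy=-3->C; (4,8):dx=+1,dy=+8->C
  (4,9):dx=-2,dy=+5->D; (4,10):dx=-11,dy=+4->D; (5,6):dx=+12,dy=+3->C; (5,7):dx=+2,dy=-12->D
  (5,8):dx=+11,dy=-1->D; (5,9):dx=+8,dy=-4->D; (5,10):dx=-1,dy=-5->C; (6,7):dx=-10,dy=-15->C
  (6,8):dx=-1,dy=-4->C; (6,9):dx=-4,dy=-7->C; (6,10):dx=-13,dy=-8->C; (7,8):dx=+9,dy=+11->C
  (7,9):dx=+6,dy=+8->C; (7,10):dx=-3,dy=+7->D; (8,9):dx=-3,dy=-3->C; (8,10):dx=-12,dy=-4->C
  (9,10):dx=-9,dy=-1->C
Step 2: C = 28, D = 17, total pairs = 45.
Step 3: tau = (C - D)/(n(n-1)/2) = (28 - 17)/45 = 0.244444.
Step 4: Exact two-sided p-value (enumerate n! = 3628800 permutations of y under H0): p = 0.380720.
Step 5: alpha = 0.05. fail to reject H0.

tau_b = 0.2444 (C=28, D=17), p = 0.380720, fail to reject H0.
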